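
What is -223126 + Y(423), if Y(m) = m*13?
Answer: -217627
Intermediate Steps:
Y(m) = 13*m
-223126 + Y(423) = -223126 + 13*423 = -223126 + 5499 = -217627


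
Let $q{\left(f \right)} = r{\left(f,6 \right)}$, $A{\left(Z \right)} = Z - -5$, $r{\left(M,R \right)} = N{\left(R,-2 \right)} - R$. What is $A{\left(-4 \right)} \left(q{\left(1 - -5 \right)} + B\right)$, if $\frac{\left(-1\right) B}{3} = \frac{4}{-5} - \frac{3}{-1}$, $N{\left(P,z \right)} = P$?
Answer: $- \frac{33}{5} \approx -6.6$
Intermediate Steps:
$r{\left(M,R \right)} = 0$ ($r{\left(M,R \right)} = R - R = 0$)
$A{\left(Z \right)} = 5 + Z$ ($A{\left(Z \right)} = Z + 5 = 5 + Z$)
$q{\left(f \right)} = 0$
$B = - \frac{33}{5}$ ($B = - 3 \left(\frac{4}{-5} - \frac{3}{-1}\right) = - 3 \left(4 \left(- \frac{1}{5}\right) - -3\right) = - 3 \left(- \frac{4}{5} + 3\right) = \left(-3\right) \frac{11}{5} = - \frac{33}{5} \approx -6.6$)
$A{\left(-4 \right)} \left(q{\left(1 - -5 \right)} + B\right) = \left(5 - 4\right) \left(0 - \frac{33}{5}\right) = 1 \left(- \frac{33}{5}\right) = - \frac{33}{5}$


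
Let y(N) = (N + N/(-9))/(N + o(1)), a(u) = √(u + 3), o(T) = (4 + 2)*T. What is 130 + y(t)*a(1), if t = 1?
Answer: 8206/63 ≈ 130.25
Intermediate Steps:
o(T) = 6*T
a(u) = √(3 + u)
y(N) = 8*N/(9*(6 + N)) (y(N) = (N + N/(-9))/(N + 6*1) = (N + N*(-⅑))/(N + 6) = (N - N/9)/(6 + N) = (8*N/9)/(6 + N) = 8*N/(9*(6 + N)))
130 + y(t)*a(1) = 130 + ((8/9)*1/(6 + 1))*√(3 + 1) = 130 + ((8/9)*1/7)*√4 = 130 + ((8/9)*1*(⅐))*2 = 130 + (8/63)*2 = 130 + 16/63 = 8206/63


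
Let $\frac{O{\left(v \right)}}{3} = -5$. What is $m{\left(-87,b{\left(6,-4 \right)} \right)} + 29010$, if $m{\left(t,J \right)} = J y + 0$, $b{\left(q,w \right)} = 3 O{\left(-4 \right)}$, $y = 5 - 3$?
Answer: $28920$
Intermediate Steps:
$O{\left(v \right)} = -15$ ($O{\left(v \right)} = 3 \left(-5\right) = -15$)
$y = 2$
$b{\left(q,w \right)} = -45$ ($b{\left(q,w \right)} = 3 \left(-15\right) = -45$)
$m{\left(t,J \right)} = 2 J$ ($m{\left(t,J \right)} = J 2 + 0 = 2 J + 0 = 2 J$)
$m{\left(-87,b{\left(6,-4 \right)} \right)} + 29010 = 2 \left(-45\right) + 29010 = -90 + 29010 = 28920$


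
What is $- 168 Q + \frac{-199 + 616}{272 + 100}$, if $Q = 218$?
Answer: $- \frac{4541237}{124} \approx -36623.0$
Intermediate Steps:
$- 168 Q + \frac{-199 + 616}{272 + 100} = \left(-168\right) 218 + \frac{-199 + 616}{272 + 100} = -36624 + \frac{417}{372} = -36624 + 417 \cdot \frac{1}{372} = -36624 + \frac{139}{124} = - \frac{4541237}{124}$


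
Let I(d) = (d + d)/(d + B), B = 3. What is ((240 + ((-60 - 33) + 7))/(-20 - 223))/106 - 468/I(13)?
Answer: -3709229/12879 ≈ -288.01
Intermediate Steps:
I(d) = 2*d/(3 + d) (I(d) = (d + d)/(d + 3) = (2*d)/(3 + d) = 2*d/(3 + d))
((240 + ((-60 - 33) + 7))/(-20 - 223))/106 - 468/I(13) = ((240 + ((-60 - 33) + 7))/(-20 - 223))/106 - 468/(2*13/(3 + 13)) = ((240 + (-93 + 7))/(-243))*(1/106) - 468/(2*13/16) = ((240 - 86)*(-1/243))*(1/106) - 468/(2*13*(1/16)) = (154*(-1/243))*(1/106) - 468/13/8 = -154/243*1/106 - 468*8/13 = -77/12879 - 288 = -3709229/12879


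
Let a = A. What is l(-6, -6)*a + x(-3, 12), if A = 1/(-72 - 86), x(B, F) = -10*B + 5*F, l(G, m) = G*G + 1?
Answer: 14183/158 ≈ 89.766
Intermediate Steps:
l(G, m) = 1 + G² (l(G, m) = G² + 1 = 1 + G²)
A = -1/158 (A = 1/(-158) = -1/158 ≈ -0.0063291)
a = -1/158 ≈ -0.0063291
l(-6, -6)*a + x(-3, 12) = (1 + (-6)²)*(-1/158) + (-10*(-3) + 5*12) = (1 + 36)*(-1/158) + (30 + 60) = 37*(-1/158) + 90 = -37/158 + 90 = 14183/158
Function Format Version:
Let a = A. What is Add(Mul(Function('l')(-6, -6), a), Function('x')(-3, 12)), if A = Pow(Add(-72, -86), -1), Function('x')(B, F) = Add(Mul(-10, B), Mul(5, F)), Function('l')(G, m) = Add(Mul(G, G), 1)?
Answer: Rational(14183, 158) ≈ 89.766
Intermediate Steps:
Function('l')(G, m) = Add(1, Pow(G, 2)) (Function('l')(G, m) = Add(Pow(G, 2), 1) = Add(1, Pow(G, 2)))
A = Rational(-1, 158) (A = Pow(-158, -1) = Rational(-1, 158) ≈ -0.0063291)
a = Rational(-1, 158) ≈ -0.0063291
Add(Mul(Function('l')(-6, -6), a), Function('x')(-3, 12)) = Add(Mul(Add(1, Pow(-6, 2)), Rational(-1, 158)), Add(Mul(-10, -3), Mul(5, 12))) = Add(Mul(Add(1, 36), Rational(-1, 158)), Add(30, 60)) = Add(Mul(37, Rational(-1, 158)), 90) = Add(Rational(-37, 158), 90) = Rational(14183, 158)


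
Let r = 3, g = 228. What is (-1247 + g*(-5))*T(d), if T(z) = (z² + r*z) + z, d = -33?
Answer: -2284359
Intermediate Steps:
T(z) = z² + 4*z (T(z) = (z² + 3*z) + z = z² + 4*z)
(-1247 + g*(-5))*T(d) = (-1247 + 228*(-5))*(-33*(4 - 33)) = (-1247 - 1140)*(-33*(-29)) = -2387*957 = -2284359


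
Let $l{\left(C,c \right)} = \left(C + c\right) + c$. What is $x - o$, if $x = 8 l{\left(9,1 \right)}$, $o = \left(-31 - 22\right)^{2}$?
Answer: $-2721$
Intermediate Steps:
$l{\left(C,c \right)} = C + 2 c$
$o = 2809$ ($o = \left(-53\right)^{2} = 2809$)
$x = 88$ ($x = 8 \left(9 + 2 \cdot 1\right) = 8 \left(9 + 2\right) = 8 \cdot 11 = 88$)
$x - o = 88 - 2809 = -2721$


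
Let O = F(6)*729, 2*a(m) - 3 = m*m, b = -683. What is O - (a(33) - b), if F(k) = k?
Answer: 3145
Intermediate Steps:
a(m) = 3/2 + m²/2 (a(m) = 3/2 + (m*m)/2 = 3/2 + m²/2)
O = 4374 (O = 6*729 = 4374)
O - (a(33) - b) = 4374 - ((3/2 + (½)*33²) - 1*(-683)) = 4374 - ((3/2 + (½)*1089) + 683) = 4374 - ((3/2 + 1089/2) + 683) = 4374 - (546 + 683) = 4374 - 1*1229 = 4374 - 1229 = 3145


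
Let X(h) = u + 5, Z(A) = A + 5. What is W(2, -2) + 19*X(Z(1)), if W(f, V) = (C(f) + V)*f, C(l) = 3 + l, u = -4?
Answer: 25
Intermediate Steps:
Z(A) = 5 + A
X(h) = 1 (X(h) = -4 + 5 = 1)
W(f, V) = f*(3 + V + f) (W(f, V) = ((3 + f) + V)*f = (3 + V + f)*f = f*(3 + V + f))
W(2, -2) + 19*X(Z(1)) = 2*(3 - 2 + 2) + 19*1 = 2*3 + 19 = 6 + 19 = 25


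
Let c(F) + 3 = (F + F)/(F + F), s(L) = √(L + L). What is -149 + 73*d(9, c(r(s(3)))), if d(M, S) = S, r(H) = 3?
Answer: -295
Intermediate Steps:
s(L) = √2*√L (s(L) = √(2*L) = √2*√L)
c(F) = -2 (c(F) = -3 + (F + F)/(F + F) = -3 + (2*F)/((2*F)) = -3 + (2*F)*(1/(2*F)) = -3 + 1 = -2)
-149 + 73*d(9, c(r(s(3)))) = -149 + 73*(-2) = -149 - 146 = -295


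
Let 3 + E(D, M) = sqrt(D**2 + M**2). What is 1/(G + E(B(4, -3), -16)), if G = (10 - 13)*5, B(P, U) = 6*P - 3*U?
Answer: 18/1021 + sqrt(1345)/1021 ≈ 0.053550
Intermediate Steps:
B(P, U) = -3*U + 6*P
G = -15 (G = -3*5 = -15)
E(D, M) = -3 + sqrt(D**2 + M**2)
1/(G + E(B(4, -3), -16)) = 1/(-15 + (-3 + sqrt((-3*(-3) + 6*4)**2 + (-16)**2))) = 1/(-15 + (-3 + sqrt((9 + 24)**2 + 256))) = 1/(-15 + (-3 + sqrt(33**2 + 256))) = 1/(-15 + (-3 + sqrt(1089 + 256))) = 1/(-15 + (-3 + sqrt(1345))) = 1/(-18 + sqrt(1345))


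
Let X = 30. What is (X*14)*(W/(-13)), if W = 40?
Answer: -16800/13 ≈ -1292.3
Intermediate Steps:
(X*14)*(W/(-13)) = (30*14)*(40/(-13)) = 420*(40*(-1/13)) = 420*(-40/13) = -16800/13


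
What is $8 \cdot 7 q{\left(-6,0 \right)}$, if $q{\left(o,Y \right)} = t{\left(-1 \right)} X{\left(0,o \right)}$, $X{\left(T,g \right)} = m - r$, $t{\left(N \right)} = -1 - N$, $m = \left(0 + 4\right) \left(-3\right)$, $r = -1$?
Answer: $0$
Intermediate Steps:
$m = -12$ ($m = 4 \left(-3\right) = -12$)
$X{\left(T,g \right)} = -11$ ($X{\left(T,g \right)} = -12 - -1 = -12 + 1 = -11$)
$q{\left(o,Y \right)} = 0$ ($q{\left(o,Y \right)} = \left(-1 - -1\right) \left(-11\right) = \left(-1 + 1\right) \left(-11\right) = 0 \left(-11\right) = 0$)
$8 \cdot 7 q{\left(-6,0 \right)} = 8 \cdot 7 \cdot 0 = 56 \cdot 0 = 0$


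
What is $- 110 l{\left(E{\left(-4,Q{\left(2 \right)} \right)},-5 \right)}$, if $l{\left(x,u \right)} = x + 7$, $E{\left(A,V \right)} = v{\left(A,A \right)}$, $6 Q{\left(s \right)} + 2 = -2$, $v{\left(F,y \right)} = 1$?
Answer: $-880$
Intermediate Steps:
$Q{\left(s \right)} = - \frac{2}{3}$ ($Q{\left(s \right)} = - \frac{1}{3} + \frac{1}{6} \left(-2\right) = - \frac{1}{3} - \frac{1}{3} = - \frac{2}{3}$)
$E{\left(A,V \right)} = 1$
$l{\left(x,u \right)} = 7 + x$
$- 110 l{\left(E{\left(-4,Q{\left(2 \right)} \right)},-5 \right)} = - 110 \left(7 + 1\right) = \left(-110\right) 8 = -880$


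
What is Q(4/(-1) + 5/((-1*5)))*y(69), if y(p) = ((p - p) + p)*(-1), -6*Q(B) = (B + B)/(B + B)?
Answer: 23/2 ≈ 11.500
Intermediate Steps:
Q(B) = -⅙ (Q(B) = -(B + B)/(6*(B + B)) = -2*B/(6*(2*B)) = -2*B*1/(2*B)/6 = -⅙*1 = -⅙)
y(p) = -p (y(p) = (0 + p)*(-1) = p*(-1) = -p)
Q(4/(-1) + 5/((-1*5)))*y(69) = -(-1)*69/6 = -⅙*(-69) = 23/2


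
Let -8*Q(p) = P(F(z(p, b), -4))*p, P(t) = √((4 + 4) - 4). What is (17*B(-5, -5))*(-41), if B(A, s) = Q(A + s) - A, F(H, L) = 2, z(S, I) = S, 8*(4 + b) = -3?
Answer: -10455/2 ≈ -5227.5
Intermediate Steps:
b = -35/8 (b = -4 + (⅛)*(-3) = -4 - 3/8 = -35/8 ≈ -4.3750)
P(t) = 2 (P(t) = √(8 - 4) = √4 = 2)
Q(p) = -p/4
B(A, s) = -5*A/4 - s/4 (B(A, s) = -(A + s)/4 - A = (-A/4 - s/4) - A = -5*A/4 - s/4)
(17*B(-5, -5))*(-41) = (17*(-5/4*(-5) - ¼*(-5)))*(-41) = (17*(25/4 + 5/4))*(-41) = (17*(15/2))*(-41) = (255/2)*(-41) = -10455/2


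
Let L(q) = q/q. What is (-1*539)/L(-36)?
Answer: -539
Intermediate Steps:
L(q) = 1
(-1*539)/L(-36) = -1*539/1 = -539*1 = -539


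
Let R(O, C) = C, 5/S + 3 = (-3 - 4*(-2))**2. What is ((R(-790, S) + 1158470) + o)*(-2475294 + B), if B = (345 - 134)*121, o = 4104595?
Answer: -283651774127905/22 ≈ -1.2893e+13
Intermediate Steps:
B = 25531 (B = 211*121 = 25531)
S = 5/22 (S = 5/(-3 + (-3 - 4*(-2))**2) = 5/(-3 + (-3 + 8)**2) = 5/(-3 + 5**2) = 5/(-3 + 25) = 5/22 ≈ 0.22727)
((R(-790, S) + 1158470) + o)*(-2475294 + B) = ((5/22 + 1158470) + 4104595)*(-2475294 + 25531) = (25486345/22 + 4104595)*(-2449763) = (115787435/22)*(-2449763) = -283651774127905/22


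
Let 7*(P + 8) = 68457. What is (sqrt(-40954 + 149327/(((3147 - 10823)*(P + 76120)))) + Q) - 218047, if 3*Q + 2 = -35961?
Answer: -690104/3 + 3*I*sqrt(24230419695942337564143)/2307562958 ≈ -2.3003e+5 + 202.37*I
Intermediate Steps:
P = 68401/7 (P = -8 + (1/7)*68457 = -8 + 68457/7 = 68401/7 ≈ 9771.6)
Q = -35963/3 (Q = -2/3 + (1/3)*(-35961) = -2/3 - 11987 = -35963/3 ≈ -11988.)
(sqrt(-40954 + 149327/(((3147 - 10823)*(P + 76120)))) + Q) - 218047 = (sqrt(-40954 + 149327/(((3147 - 10823)*(68401/7 + 76120)))) - 35963/3) - 218047 = (sqrt(-40954 + 149327/((-7676*601241/7))) - 35963/3) - 218047 = (sqrt(-40954 + 149327/(-4615125916/7)) - 35963/3) - 218047 = (sqrt(-40954 + 149327*(-7/4615125916)) - 35963/3) - 218047 = (sqrt(-40954 - 1045289/4615125916) - 35963/3) - 218047 = (sqrt(-189007867809153/4615125916) - 35963/3) - 218047 = (3*I*sqrt(24230419695942337564143)/2307562958 - 35963/3) - 218047 = (-35963/3 + 3*I*sqrt(24230419695942337564143)/2307562958) - 218047 = -690104/3 + 3*I*sqrt(24230419695942337564143)/2307562958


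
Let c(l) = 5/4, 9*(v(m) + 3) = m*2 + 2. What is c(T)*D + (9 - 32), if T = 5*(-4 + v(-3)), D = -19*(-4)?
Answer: 72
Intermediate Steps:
v(m) = -25/9 + 2*m/9 (v(m) = -3 + (m*2 + 2)/9 = -3 + (2*m + 2)/9 = -3 + (2 + 2*m)/9 = -3 + (2/9 + 2*m/9) = -25/9 + 2*m/9)
D = 76
T = -335/9 (T = 5*(-4 + (-25/9 + (2/9)*(-3))) = 5*(-4 + (-25/9 - 2/3)) = 5*(-4 - 31/9) = 5*(-67/9) = -335/9 ≈ -37.222)
c(l) = 5/4 (c(l) = 5*(1/4) = 5/4)
c(T)*D + (9 - 32) = (5/4)*76 + (9 - 32) = 95 - 23 = 72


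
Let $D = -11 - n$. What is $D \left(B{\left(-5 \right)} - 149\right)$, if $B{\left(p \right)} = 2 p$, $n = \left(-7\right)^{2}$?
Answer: $9540$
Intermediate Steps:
$n = 49$
$D = -60$ ($D = -11 - 49 = -60$)
$D \left(B{\left(-5 \right)} - 149\right) = - 60 \left(2 \left(-5\right) - 149\right) = - 60 \left(-10 - 149\right) = \left(-60\right) \left(-159\right) = 9540$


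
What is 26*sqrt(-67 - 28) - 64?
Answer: -64 + 26*I*sqrt(95) ≈ -64.0 + 253.42*I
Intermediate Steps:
26*sqrt(-67 - 28) - 64 = 26*sqrt(-95) - 64 = 26*(I*sqrt(95)) - 64 = 26*I*sqrt(95) - 64 = -64 + 26*I*sqrt(95)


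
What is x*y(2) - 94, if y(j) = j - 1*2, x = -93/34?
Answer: -94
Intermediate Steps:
x = -93/34 (x = -93*1/34 = -93/34 ≈ -2.7353)
y(j) = -2 + j (y(j) = j - 2 = -2 + j)
x*y(2) - 94 = -93*(-2 + 2)/34 - 94 = -93/34*0 - 94 = 0 - 94 = -94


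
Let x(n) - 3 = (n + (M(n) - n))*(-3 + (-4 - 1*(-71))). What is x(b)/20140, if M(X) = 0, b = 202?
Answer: 3/20140 ≈ 0.00014896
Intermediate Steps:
x(n) = 3 (x(n) = 3 + (n + (0 - n))*(-3 + (-4 - 1*(-71))) = 3 + (n - n)*(-3 + (-4 + 71)) = 3 + 0*(-3 + 67) = 3 + 0*64 = 3 + 0 = 3)
x(b)/20140 = 3/20140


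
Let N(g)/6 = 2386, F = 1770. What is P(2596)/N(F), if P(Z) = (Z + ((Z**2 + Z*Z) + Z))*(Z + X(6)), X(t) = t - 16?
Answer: 2905720972/1193 ≈ 2.4356e+6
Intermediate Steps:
X(t) = -16 + t
P(Z) = (-10 + Z)*(2*Z + 2*Z**2) (P(Z) = (Z + ((Z**2 + Z*Z) + Z))*(Z + (-16 + 6)) = (Z + ((Z**2 + Z**2) + Z))*(Z - 10) = (Z + (2*Z**2 + Z))*(-10 + Z) = (Z + (Z + 2*Z**2))*(-10 + Z) = (2*Z + 2*Z**2)*(-10 + Z) = (-10 + Z)*(2*Z + 2*Z**2))
N(g) = 14316 (N(g) = 6*2386 = 14316)
P(2596)/N(F) = (2*2596*(-10 + 2596**2 - 9*2596))/14316 = (2*2596*(-10 + 6739216 - 23364))*(1/14316) = (2*2596*6715842)*(1/14316) = 34868651664*(1/14316) = 2905720972/1193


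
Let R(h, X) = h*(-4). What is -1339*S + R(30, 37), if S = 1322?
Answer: -1770278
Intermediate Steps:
R(h, X) = -4*h
-1339*S + R(30, 37) = -1339*1322 - 4*30 = -1770158 - 120 = -1770278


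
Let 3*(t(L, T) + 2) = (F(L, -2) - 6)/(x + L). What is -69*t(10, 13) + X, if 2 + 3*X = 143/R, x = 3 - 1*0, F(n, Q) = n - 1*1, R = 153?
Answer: 789656/5967 ≈ 132.34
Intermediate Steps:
F(n, Q) = -1 + n (F(n, Q) = n - 1 = -1 + n)
x = 3 (x = 3 + 0 = 3)
t(L, T) = -2 + (-7 + L)/(3*(3 + L)) (t(L, T) = -2 + (((-1 + L) - 6)/(3 + L))/3 = -2 + ((-7 + L)/(3 + L))/3 = -2 + (-7 + L)/(3*(3 + L)))
X = -163/459 (X = -⅔ + (143/153)/3 = -⅔ + (143*(1/153))/3 = -⅔ + (⅓)*(143/153) = -⅔ + 143/459 = -163/459 ≈ -0.35512)
-69*t(10, 13) + X = -115*(-5 - 1*10)/(3 + 10) - 163/459 = -115*(-5 - 10)/13 - 163/459 = -115*(-15)/13 - 163/459 = -69*(-25/13) - 163/459 = 1725/13 - 163/459 = 789656/5967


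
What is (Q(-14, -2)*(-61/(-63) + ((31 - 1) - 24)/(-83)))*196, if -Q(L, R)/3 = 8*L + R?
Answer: 4984840/83 ≈ 60058.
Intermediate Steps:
Q(L, R) = -24*L - 3*R (Q(L, R) = -3*(8*L + R) = -3*(R + 8*L) = -24*L - 3*R)
(Q(-14, -2)*(-61/(-63) + ((31 - 1) - 24)/(-83)))*196 = ((-24*(-14) - 3*(-2))*(-61/(-63) + ((31 - 1) - 24)/(-83)))*196 = ((336 + 6)*(-61*(-1/63) + (30 - 24)*(-1/83)))*196 = (342*(61/63 + 6*(-1/83)))*196 = (342*(61/63 - 6/83))*196 = (342*(4685/5229))*196 = (178030/581)*196 = 4984840/83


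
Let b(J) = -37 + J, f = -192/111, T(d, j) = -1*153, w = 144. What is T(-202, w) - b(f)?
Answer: -4228/37 ≈ -114.27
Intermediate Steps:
T(d, j) = -153
f = -64/37 (f = -192*1/111 = -64/37 ≈ -1.7297)
T(-202, w) - b(f) = -153 - (-37 - 64/37) = -153 - 1*(-1433/37) = -153 + 1433/37 = -4228/37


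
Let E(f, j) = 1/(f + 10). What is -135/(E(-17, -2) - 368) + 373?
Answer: 320722/859 ≈ 373.37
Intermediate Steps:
E(f, j) = 1/(10 + f)
-135/(E(-17, -2) - 368) + 373 = -135/(1/(10 - 17) - 368) + 373 = -135/(1/(-7) - 368) + 373 = -135/(-1/7 - 368) + 373 = -135/(-2577/7) + 373 = -135*(-7/2577) + 373 = 315/859 + 373 = 320722/859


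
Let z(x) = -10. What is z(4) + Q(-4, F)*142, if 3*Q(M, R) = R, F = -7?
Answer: -1024/3 ≈ -341.33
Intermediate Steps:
Q(M, R) = R/3
z(4) + Q(-4, F)*142 = -10 + ((1/3)*(-7))*142 = -10 - 7/3*142 = -10 - 994/3 = -1024/3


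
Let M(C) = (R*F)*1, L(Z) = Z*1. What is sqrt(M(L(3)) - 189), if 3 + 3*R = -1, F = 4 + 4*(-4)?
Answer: I*sqrt(173) ≈ 13.153*I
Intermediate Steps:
F = -12 (F = 4 - 16 = -12)
R = -4/3 (R = -1 + (1/3)*(-1) = -1 - 1/3 = -4/3 ≈ -1.3333)
L(Z) = Z
M(C) = 16 (M(C) = -4/3*(-12)*1 = 16*1 = 16)
sqrt(M(L(3)) - 189) = sqrt(16 - 189) = sqrt(-173) = I*sqrt(173)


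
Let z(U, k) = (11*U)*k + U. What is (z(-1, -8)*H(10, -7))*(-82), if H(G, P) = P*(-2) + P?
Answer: -49938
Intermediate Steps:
H(G, P) = -P (H(G, P) = -2*P + P = -P)
z(U, k) = U + 11*U*k (z(U, k) = 11*U*k + U = U + 11*U*k)
(z(-1, -8)*H(10, -7))*(-82) = ((-(1 + 11*(-8)))*(-1*(-7)))*(-82) = (-(1 - 88)*7)*(-82) = (-1*(-87)*7)*(-82) = (87*7)*(-82) = 609*(-82) = -49938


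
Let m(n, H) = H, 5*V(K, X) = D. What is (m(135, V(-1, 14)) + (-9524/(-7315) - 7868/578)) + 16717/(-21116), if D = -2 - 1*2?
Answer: -620591421327/44639963060 ≈ -13.902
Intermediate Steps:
D = -4 (D = -2 - 2 = -4)
V(K, X) = -⅘ (V(K, X) = (⅕)*(-4) = -⅘)
(m(135, V(-1, 14)) + (-9524/(-7315) - 7868/578)) + 16717/(-21116) = (-⅘ + (-9524/(-7315) - 7868/578)) + 16717/(-21116) = (-⅘ + (-9524*(-1/7315) - 7868*1/578)) + 16717*(-1/21116) = (-⅘ + (9524/7315 - 3934/289)) - 16717/21116 = (-⅘ - 26024774/2114035) - 16717/21116 = -27716002/2114035 - 16717/21116 = -620591421327/44639963060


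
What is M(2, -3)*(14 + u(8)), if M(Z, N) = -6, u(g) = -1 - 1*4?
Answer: -54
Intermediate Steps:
u(g) = -5 (u(g) = -1 - 4 = -5)
M(2, -3)*(14 + u(8)) = -6*(14 - 5) = -6*9 = -54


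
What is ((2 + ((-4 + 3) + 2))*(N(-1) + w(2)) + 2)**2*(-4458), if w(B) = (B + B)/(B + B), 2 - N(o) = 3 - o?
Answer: -4458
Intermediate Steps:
N(o) = -1 + o (N(o) = 2 - (3 - o) = 2 + (-3 + o) = -1 + o)
w(B) = 1 (w(B) = (2*B)/((2*B)) = (2*B)*(1/(2*B)) = 1)
((2 + ((-4 + 3) + 2))*(N(-1) + w(2)) + 2)**2*(-4458) = ((2 + ((-4 + 3) + 2))*((-1 - 1) + 1) + 2)**2*(-4458) = ((2 + (-1 + 2))*(-2 + 1) + 2)**2*(-4458) = ((2 + 1)*(-1) + 2)**2*(-4458) = (3*(-1) + 2)**2*(-4458) = (-3 + 2)**2*(-4458) = (-1)**2*(-4458) = 1*(-4458) = -4458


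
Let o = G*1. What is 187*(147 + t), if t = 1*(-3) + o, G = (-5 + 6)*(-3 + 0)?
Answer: 26367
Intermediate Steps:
G = -3 (G = 1*(-3) = -3)
o = -3 (o = -3*1 = -3)
t = -6 (t = 1*(-3) - 3 = -3 - 3 = -6)
187*(147 + t) = 187*(147 - 6) = 187*141 = 26367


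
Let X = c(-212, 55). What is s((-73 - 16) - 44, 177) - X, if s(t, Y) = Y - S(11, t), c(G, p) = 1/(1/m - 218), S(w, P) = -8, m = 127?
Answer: 5121852/27685 ≈ 185.00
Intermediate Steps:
c(G, p) = -127/27685 (c(G, p) = 1/(1/127 - 218) = 1/(-27685/127) = -127/27685)
X = -127/27685 ≈ -0.0045873
s(t, Y) = 8 + Y (s(t, Y) = Y - 1*(-8) = Y + 8 = 8 + Y)
s((-73 - 16) - 44, 177) - X = (8 + 177) - 1*(-127/27685) = 185 + 127/27685 = 5121852/27685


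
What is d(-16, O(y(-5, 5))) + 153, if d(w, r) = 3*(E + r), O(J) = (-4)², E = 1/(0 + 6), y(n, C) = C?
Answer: 403/2 ≈ 201.50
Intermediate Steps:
E = ⅙ (E = 1/6 = ⅙ ≈ 0.16667)
O(J) = 16
d(w, r) = ½ + 3*r (d(w, r) = 3*(⅙ + r) = ½ + 3*r)
d(-16, O(y(-5, 5))) + 153 = (½ + 3*16) + 153 = (½ + 48) + 153 = 97/2 + 153 = 403/2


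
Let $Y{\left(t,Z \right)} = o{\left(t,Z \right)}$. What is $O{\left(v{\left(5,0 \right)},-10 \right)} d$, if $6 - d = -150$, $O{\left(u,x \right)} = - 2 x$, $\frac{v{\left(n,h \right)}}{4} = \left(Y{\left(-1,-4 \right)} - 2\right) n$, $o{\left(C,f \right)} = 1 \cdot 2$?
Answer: $3120$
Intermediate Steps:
$o{\left(C,f \right)} = 2$
$Y{\left(t,Z \right)} = 2$
$v{\left(n,h \right)} = 0$ ($v{\left(n,h \right)} = 4 \left(2 - 2\right) n = 4 \cdot 0 n = 4 \cdot 0 = 0$)
$d = 156$ ($d = 6 - -150 = 6 + 150 = 156$)
$O{\left(v{\left(5,0 \right)},-10 \right)} d = \left(-2\right) \left(-10\right) 156 = 20 \cdot 156 = 3120$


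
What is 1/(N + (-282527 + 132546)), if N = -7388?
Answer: -1/157369 ≈ -6.3545e-6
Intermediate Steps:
1/(N + (-282527 + 132546)) = 1/(-7388 + (-282527 + 132546)) = 1/(-7388 - 149981) = 1/(-157369) = -1/157369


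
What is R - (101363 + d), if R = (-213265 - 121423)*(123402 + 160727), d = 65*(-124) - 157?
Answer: -95094659898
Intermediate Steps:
d = -8217 (d = -8060 - 157 = -8217)
R = -95094566752 (R = -334688*284129 = -95094566752)
R - (101363 + d) = -95094566752 - (101363 - 8217) = -95094566752 - 1*93146 = -95094566752 - 93146 = -95094659898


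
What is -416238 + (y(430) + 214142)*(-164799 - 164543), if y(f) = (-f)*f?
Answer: -9631035002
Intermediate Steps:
y(f) = -f²
-416238 + (y(430) + 214142)*(-164799 - 164543) = -416238 + (-1*430² + 214142)*(-164799 - 164543) = -416238 + (-1*184900 + 214142)*(-329342) = -416238 + (-184900 + 214142)*(-329342) = -416238 + 29242*(-329342) = -416238 - 9630618764 = -9631035002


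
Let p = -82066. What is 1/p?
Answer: -1/82066 ≈ -1.2185e-5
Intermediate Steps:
1/p = 1/(-82066) = -1/82066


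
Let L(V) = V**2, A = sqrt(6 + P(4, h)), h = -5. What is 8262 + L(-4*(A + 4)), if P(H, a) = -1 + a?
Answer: 8518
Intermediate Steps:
A = 0 (A = sqrt(6 + (-1 - 5)) = sqrt(6 - 6) = sqrt(0) = 0)
8262 + L(-4*(A + 4)) = 8262 + (-4*(0 + 4))**2 = 8262 + (-4*4)**2 = 8262 + (-16)**2 = 8262 + 256 = 8518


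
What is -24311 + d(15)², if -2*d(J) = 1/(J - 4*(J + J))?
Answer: -1072115099/44100 ≈ -24311.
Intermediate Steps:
d(J) = 1/(14*J) (d(J) = -1/(2*(J - 4*(J + J))) = -1/(2*(J - 8*J)) = -(-1/(7*J))/2 = -(-1)/(14*J) = 1/(14*J))
-24311 + d(15)² = -24311 + ((1/14)/15)² = -24311 + ((1/14)*(1/15))² = -24311 + (1/210)² = -24311 + 1/44100 = -1072115099/44100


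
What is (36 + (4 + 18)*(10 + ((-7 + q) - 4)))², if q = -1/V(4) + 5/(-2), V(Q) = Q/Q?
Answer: 3969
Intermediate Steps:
V(Q) = 1
q = -7/2 (q = -1/1 + 5/(-2) = -1*1 + 5*(-½) = -1 - 5/2 = -7/2 ≈ -3.5000)
(36 + (4 + 18)*(10 + ((-7 + q) - 4)))² = (36 + (4 + 18)*(10 + ((-7 - 7/2) - 4)))² = (36 + 22*(10 + (-21/2 - 4)))² = (36 + 22*(10 - 29/2))² = (36 + 22*(-9/2))² = (36 - 99)² = (-63)² = 3969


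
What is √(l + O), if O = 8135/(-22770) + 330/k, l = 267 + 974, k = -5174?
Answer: √19132019234168698/3927066 ≈ 35.222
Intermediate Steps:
l = 1241
O = -4960459/11781198 (O = 8135/(-22770) + 330/(-5174) = 8135*(-1/22770) + 330*(-1/5174) = -1627/4554 - 165/2587 = -4960459/11781198 ≈ -0.42105)
√(l + O) = √(1241 - 4960459/11781198) = √(14615506259/11781198) = √19132019234168698/3927066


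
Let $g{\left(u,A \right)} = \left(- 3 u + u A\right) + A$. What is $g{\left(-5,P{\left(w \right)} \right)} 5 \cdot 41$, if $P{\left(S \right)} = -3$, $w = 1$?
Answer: $5535$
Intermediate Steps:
$g{\left(u,A \right)} = A - 3 u + A u$ ($g{\left(u,A \right)} = \left(- 3 u + A u\right) + A = A - 3 u + A u$)
$g{\left(-5,P{\left(w \right)} \right)} 5 \cdot 41 = \left(-3 - -15 - -15\right) 5 \cdot 41 = \left(-3 + 15 + 15\right) 5 \cdot 41 = 27 \cdot 5 \cdot 41 = 135 \cdot 41 = 5535$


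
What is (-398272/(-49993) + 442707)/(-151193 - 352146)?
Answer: -22132649323/25163426627 ≈ -0.87956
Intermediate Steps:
(-398272/(-49993) + 442707)/(-151193 - 352146) = (-398272*(-1/49993) + 442707)/(-503339) = (398272/49993 + 442707)*(-1/503339) = (22132649323/49993)*(-1/503339) = -22132649323/25163426627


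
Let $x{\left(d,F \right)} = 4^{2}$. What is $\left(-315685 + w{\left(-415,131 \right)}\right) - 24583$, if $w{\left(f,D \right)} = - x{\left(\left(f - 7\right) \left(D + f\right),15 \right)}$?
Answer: $-340284$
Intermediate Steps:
$x{\left(d,F \right)} = 16$
$w{\left(f,D \right)} = -16$ ($w{\left(f,D \right)} = \left(-1\right) 16 = -16$)
$\left(-315685 + w{\left(-415,131 \right)}\right) - 24583 = \left(-315685 - 16\right) - 24583 = -315701 - 24583 = -340284$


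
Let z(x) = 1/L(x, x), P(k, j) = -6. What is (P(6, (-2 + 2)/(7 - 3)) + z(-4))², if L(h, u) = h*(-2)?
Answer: 2209/64 ≈ 34.516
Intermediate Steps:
L(h, u) = -2*h
z(x) = -1/(2*x) (z(x) = 1/(-2*x) = -1/(2*x))
(P(6, (-2 + 2)/(7 - 3)) + z(-4))² = (-6 - ½/(-4))² = (-6 - ½*(-¼))² = (-6 + ⅛)² = (-47/8)² = 2209/64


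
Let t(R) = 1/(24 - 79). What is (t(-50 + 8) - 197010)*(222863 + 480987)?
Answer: -1525320514270/11 ≈ -1.3867e+11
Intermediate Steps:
t(R) = -1/55 (t(R) = 1/(-55) = -1/55)
(t(-50 + 8) - 197010)*(222863 + 480987) = (-1/55 - 197010)*(222863 + 480987) = -10835551/55*703850 = -1525320514270/11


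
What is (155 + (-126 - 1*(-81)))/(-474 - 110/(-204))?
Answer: -11220/48293 ≈ -0.23233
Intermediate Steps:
(155 + (-126 - 1*(-81)))/(-474 - 110/(-204)) = (155 + (-126 + 81))/(-474 - 110*(-1/204)) = (155 - 45)/(-474 + 55/102) = 110/(-48293/102) = 110*(-102/48293) = -11220/48293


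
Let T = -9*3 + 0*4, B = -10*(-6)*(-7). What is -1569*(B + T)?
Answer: 701343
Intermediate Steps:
B = -420 (B = 60*(-7) = -420)
T = -27 (T = -27 + 0 = -27)
-1569*(B + T) = -1569*(-420 - 27) = -1569*(-447) = 701343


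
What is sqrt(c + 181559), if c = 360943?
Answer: 3*sqrt(60278) ≈ 736.55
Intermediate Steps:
sqrt(c + 181559) = sqrt(360943 + 181559) = sqrt(542502) = 3*sqrt(60278)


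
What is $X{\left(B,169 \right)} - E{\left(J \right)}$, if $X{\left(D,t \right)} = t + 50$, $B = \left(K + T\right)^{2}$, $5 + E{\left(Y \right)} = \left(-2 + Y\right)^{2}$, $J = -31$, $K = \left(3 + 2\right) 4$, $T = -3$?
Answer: $-865$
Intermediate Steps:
$K = 20$ ($K = 5 \cdot 4 = 20$)
$E{\left(Y \right)} = -5 + \left(-2 + Y\right)^{2}$
$B = 289$ ($B = \left(20 - 3\right)^{2} = 17^{2} = 289$)
$X{\left(D,t \right)} = 50 + t$
$X{\left(B,169 \right)} - E{\left(J \right)} = \left(50 + 169\right) - \left(-5 + \left(-2 - 31\right)^{2}\right) = 219 - \left(-5 + \left(-33\right)^{2}\right) = 219 - \left(-5 + 1089\right) = 219 - 1084 = -865$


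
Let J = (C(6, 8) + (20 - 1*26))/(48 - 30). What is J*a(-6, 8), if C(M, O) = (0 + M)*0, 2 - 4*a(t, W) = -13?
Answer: -5/4 ≈ -1.2500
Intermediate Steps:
a(t, W) = 15/4 (a(t, W) = 1/2 - 1/4*(-13) = 1/2 + 13/4 = 15/4)
C(M, O) = 0 (C(M, O) = M*0 = 0)
J = -1/3 (J = (0 + (20 - 1*26))/(48 - 30) = (0 + (20 - 26))/18 = (0 - 6)*(1/18) = -6*1/18 = -1/3 ≈ -0.33333)
J*a(-6, 8) = -1/3*15/4 = -5/4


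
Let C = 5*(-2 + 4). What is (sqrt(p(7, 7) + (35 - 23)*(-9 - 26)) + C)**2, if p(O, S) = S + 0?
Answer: (10 + I*sqrt(413))**2 ≈ -313.0 + 406.45*I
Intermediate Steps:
p(O, S) = S
C = 10 (C = 5*2 = 10)
(sqrt(p(7, 7) + (35 - 23)*(-9 - 26)) + C)**2 = (sqrt(7 + (35 - 23)*(-9 - 26)) + 10)**2 = (sqrt(7 + 12*(-35)) + 10)**2 = (sqrt(7 - 420) + 10)**2 = (sqrt(-413) + 10)**2 = (I*sqrt(413) + 10)**2 = (10 + I*sqrt(413))**2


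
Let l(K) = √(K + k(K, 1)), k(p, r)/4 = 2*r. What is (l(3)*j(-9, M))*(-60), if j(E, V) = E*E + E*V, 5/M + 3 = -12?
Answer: -5040*√11 ≈ -16716.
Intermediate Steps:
M = -⅓ (M = 5/(-3 - 12) = 5/(-15) = 5*(-1/15) = -⅓ ≈ -0.33333)
k(p, r) = 8*r (k(p, r) = 4*(2*r) = 8*r)
j(E, V) = E² + E*V
l(K) = √(8 + K) (l(K) = √(K + 8*1) = √(K + 8) = √(8 + K))
(l(3)*j(-9, M))*(-60) = (√(8 + 3)*(-9*(-9 - ⅓)))*(-60) = (√11*(-9*(-28/3)))*(-60) = (√11*84)*(-60) = (84*√11)*(-60) = -5040*√11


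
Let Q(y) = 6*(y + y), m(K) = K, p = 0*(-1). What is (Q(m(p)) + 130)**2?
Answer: 16900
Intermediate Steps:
p = 0
Q(y) = 12*y (Q(y) = 6*(2*y) = 12*y)
(Q(m(p)) + 130)**2 = (12*0 + 130)**2 = (0 + 130)**2 = 130**2 = 16900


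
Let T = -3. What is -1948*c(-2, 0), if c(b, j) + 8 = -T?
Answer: 9740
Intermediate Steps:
c(b, j) = -5 (c(b, j) = -8 - 1*(-3) = -8 + 3 = -5)
-1948*c(-2, 0) = -1948*(-5) = 9740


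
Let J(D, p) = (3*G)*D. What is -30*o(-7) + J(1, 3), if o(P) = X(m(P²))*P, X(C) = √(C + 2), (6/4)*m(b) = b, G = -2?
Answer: -6 + 140*√78 ≈ 1230.4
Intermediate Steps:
m(b) = 2*b/3
X(C) = √(2 + C)
J(D, p) = -6*D (J(D, p) = (3*(-2))*D = -6*D)
o(P) = P*√(2 + 2*P²/3) (o(P) = √(2 + 2*P²/3)*P = P*√(2 + 2*P²/3))
-30*o(-7) + J(1, 3) = -10*(-7)*√(18 + 6*(-7)²) - 6*1 = -10*(-7)*√(18 + 6*49) - 6 = -10*(-7)*√(18 + 294) - 6 = -10*(-7)*√312 - 6 = -10*(-7)*2*√78 - 6 = -(-140)*√78 - 6 = 140*√78 - 6 = -6 + 140*√78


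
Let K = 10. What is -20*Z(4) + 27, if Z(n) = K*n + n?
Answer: -853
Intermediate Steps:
Z(n) = 11*n (Z(n) = 10*n + n = 11*n)
-20*Z(4) + 27 = -220*4 + 27 = -20*44 + 27 = -880 + 27 = -853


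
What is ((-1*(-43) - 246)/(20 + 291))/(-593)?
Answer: 203/184423 ≈ 0.0011007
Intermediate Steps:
((-1*(-43) - 246)/(20 + 291))/(-593) = ((43 - 246)/311)*(-1/593) = -203*1/311*(-1/593) = -203/311*(-1/593) = 203/184423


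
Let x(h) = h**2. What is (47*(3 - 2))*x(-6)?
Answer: 1692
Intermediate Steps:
(47*(3 - 2))*x(-6) = (47*(3 - 2))*(-6)**2 = (47*1)*36 = 47*36 = 1692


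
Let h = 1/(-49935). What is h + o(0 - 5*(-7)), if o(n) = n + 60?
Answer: 4743824/49935 ≈ 95.000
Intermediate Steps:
o(n) = 60 + n
h = -1/49935 ≈ -2.0026e-5
h + o(0 - 5*(-7)) = -1/49935 + (60 + (0 - 5*(-7))) = -1/49935 + (60 + (0 + 35)) = -1/49935 + (60 + 35) = -1/49935 + 95 = 4743824/49935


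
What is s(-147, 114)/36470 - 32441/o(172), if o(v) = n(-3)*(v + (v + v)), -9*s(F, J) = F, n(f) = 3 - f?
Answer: -84505193/8065080 ≈ -10.478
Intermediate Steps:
s(F, J) = -F/9
o(v) = 18*v (o(v) = (3 - 1*(-3))*(v + (v + v)) = (3 + 3)*(v + 2*v) = 6*(3*v) = 18*v)
s(-147, 114)/36470 - 32441/o(172) = -⅑*(-147)/36470 - 32441/(18*172) = (49/3)*(1/36470) - 32441/3096 = 7/15630 - 32441*1/3096 = 7/15630 - 32441/3096 = -84505193/8065080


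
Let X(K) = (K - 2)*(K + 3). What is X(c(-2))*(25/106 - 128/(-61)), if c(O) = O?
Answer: -30186/3233 ≈ -9.3368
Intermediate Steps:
X(K) = (-2 + K)*(3 + K)
X(c(-2))*(25/106 - 128/(-61)) = (-6 - 2 + (-2)²)*(25/106 - 128/(-61)) = (-6 - 2 + 4)*(25*(1/106) - 128*(-1/61)) = -4*(25/106 + 128/61) = -4*15093/6466 = -30186/3233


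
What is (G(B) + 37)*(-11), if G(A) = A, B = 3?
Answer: -440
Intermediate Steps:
(G(B) + 37)*(-11) = (3 + 37)*(-11) = 40*(-11) = -440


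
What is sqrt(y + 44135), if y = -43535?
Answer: 10*sqrt(6) ≈ 24.495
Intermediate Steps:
sqrt(y + 44135) = sqrt(-43535 + 44135) = sqrt(600) = 10*sqrt(6)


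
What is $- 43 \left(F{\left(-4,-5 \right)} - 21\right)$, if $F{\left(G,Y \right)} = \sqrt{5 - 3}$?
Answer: $903 - 43 \sqrt{2} \approx 842.19$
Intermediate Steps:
$F{\left(G,Y \right)} = \sqrt{2}$
$- 43 \left(F{\left(-4,-5 \right)} - 21\right) = - 43 \left(\sqrt{2} - 21\right) = - 43 \left(-21 + \sqrt{2}\right) = 903 - 43 \sqrt{2}$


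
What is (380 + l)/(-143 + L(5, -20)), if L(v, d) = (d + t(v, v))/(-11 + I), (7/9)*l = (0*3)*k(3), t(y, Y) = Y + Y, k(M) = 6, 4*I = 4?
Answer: -190/71 ≈ -2.6761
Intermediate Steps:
I = 1 (I = (1/4)*4 = 1)
t(y, Y) = 2*Y
l = 0 (l = 9*((0*3)*6)/7 = 9*(0*6)/7 = (9/7)*0 = 0)
L(v, d) = -v/5 - d/10 (L(v, d) = (d + 2*v)/(-11 + 1) = (d + 2*v)/(-10) = (d + 2*v)*(-1/10) = -v/5 - d/10)
(380 + l)/(-143 + L(5, -20)) = (380 + 0)/(-143 + (-1/5*5 - 1/10*(-20))) = 380/(-143 + (-1 + 2)) = 380/(-143 + 1) = 380/(-142) = 380*(-1/142) = -190/71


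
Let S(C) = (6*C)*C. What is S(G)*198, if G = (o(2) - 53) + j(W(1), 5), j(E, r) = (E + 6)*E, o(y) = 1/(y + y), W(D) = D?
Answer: 9946233/4 ≈ 2.4866e+6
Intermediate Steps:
o(y) = 1/(2*y)
j(E, r) = E*(6 + E) (j(E, r) = (6 + E)*E = E*(6 + E))
G = -183/4 (G = ((½)/2 - 53) + 1*(6 + 1) = ((½)*(½) - 53) + 1*7 = (¼ - 53) + 7 = -211/4 + 7 = -183/4 ≈ -45.750)
S(C) = 6*C²
S(G)*198 = (6*(-183/4)²)*198 = (6*(33489/16))*198 = (100467/8)*198 = 9946233/4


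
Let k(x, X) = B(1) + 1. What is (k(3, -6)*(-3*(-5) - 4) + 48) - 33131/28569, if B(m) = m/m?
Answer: 1966699/28569 ≈ 68.840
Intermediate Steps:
B(m) = 1
k(x, X) = 2 (k(x, X) = 1 + 1 = 2)
(k(3, -6)*(-3*(-5) - 4) + 48) - 33131/28569 = (2*(-3*(-5) - 4) + 48) - 33131/28569 = (2*(15 - 4) + 48) - 33131/28569 = (2*11 + 48) - 1*33131/28569 = (22 + 48) - 33131/28569 = 70 - 33131/28569 = 1966699/28569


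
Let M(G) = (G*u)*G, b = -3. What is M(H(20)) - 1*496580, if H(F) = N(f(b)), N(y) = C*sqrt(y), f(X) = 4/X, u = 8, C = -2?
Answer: -1489868/3 ≈ -4.9662e+5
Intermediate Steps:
N(y) = -2*sqrt(y)
H(F) = -4*I*sqrt(3)/3 (H(F) = -2*2*(I*sqrt(3)/3) = -2*2*I*sqrt(3)/3 = -4*I*sqrt(3)/3)
M(G) = 8*G**2 (M(G) = (G*8)*G = (8*G)*G = 8*G**2)
M(H(20)) - 1*496580 = 8*(-4*I*sqrt(3)/3)**2 - 1*496580 = 8*(-16/3) - 496580 = -128/3 - 496580 = -1489868/3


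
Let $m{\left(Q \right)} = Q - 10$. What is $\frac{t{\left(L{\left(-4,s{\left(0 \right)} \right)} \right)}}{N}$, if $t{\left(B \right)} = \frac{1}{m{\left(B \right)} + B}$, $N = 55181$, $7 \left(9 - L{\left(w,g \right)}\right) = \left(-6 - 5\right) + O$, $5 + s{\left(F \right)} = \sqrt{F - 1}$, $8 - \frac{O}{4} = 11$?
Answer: $\frac{1}{804066} \approx 1.2437 \cdot 10^{-6}$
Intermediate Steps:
$O = -12$ ($O = 32 - 44 = -12$)
$m{\left(Q \right)} = -10 + Q$
$s{\left(F \right)} = -5 + \sqrt{-1 + F}$ ($s{\left(F \right)} = -5 + \sqrt{F - 1} = -5 + \sqrt{-1 + F}$)
$L{\left(w,g \right)} = \frac{86}{7}$ ($L{\left(w,g \right)} = 9 - \frac{\left(-6 - 5\right) - 12}{7} = 9 - \frac{-11 - 12}{7} = 9 - - \frac{23}{7} = 9 + \frac{23}{7} = \frac{86}{7}$)
$t{\left(B \right)} = \frac{1}{-10 + 2 B}$ ($t{\left(B \right)} = \frac{1}{\left(-10 + B\right) + B} = \frac{1}{-10 + 2 B}$)
$\frac{t{\left(L{\left(-4,s{\left(0 \right)} \right)} \right)}}{N} = \frac{\frac{1}{2} \frac{1}{-5 + \frac{86}{7}}}{55181} = \frac{1}{2 \cdot \frac{51}{7}} \cdot \frac{1}{55181} = \frac{1}{2} \cdot \frac{7}{51} \cdot \frac{1}{55181} = \frac{7}{102} \cdot \frac{1}{55181} = \frac{1}{804066}$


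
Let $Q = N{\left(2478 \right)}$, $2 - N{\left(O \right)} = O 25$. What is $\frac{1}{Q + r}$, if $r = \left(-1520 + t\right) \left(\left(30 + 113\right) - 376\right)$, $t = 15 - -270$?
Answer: $\frac{1}{225807} \approx 4.4286 \cdot 10^{-6}$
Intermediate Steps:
$N{\left(O \right)} = 2 - 25 O$ ($N{\left(O \right)} = 2 - O 25 = 2 - 25 O$)
$t = 285$ ($t = 15 + 270 = 285$)
$Q = -61948$ ($Q = 2 - 61950 = -61948$)
$r = 287755$ ($r = \left(-1520 + 285\right) \left(\left(30 + 113\right) - 376\right) = - 1235 \left(143 - 376\right) = \left(-1235\right) \left(-233\right) = 287755$)
$\frac{1}{Q + r} = \frac{1}{-61948 + 287755} = \frac{1}{225807}$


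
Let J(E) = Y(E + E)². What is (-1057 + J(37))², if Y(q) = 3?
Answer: 1098304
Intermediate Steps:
J(E) = 9 (J(E) = 3² = 9)
(-1057 + J(37))² = (-1057 + 9)² = (-1048)² = 1098304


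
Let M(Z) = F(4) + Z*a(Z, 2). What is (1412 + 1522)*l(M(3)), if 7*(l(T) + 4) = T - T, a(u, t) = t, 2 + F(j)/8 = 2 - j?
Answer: -11736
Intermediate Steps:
F(j) = -8*j (F(j) = -16 + 8*(2 - j) = -16 + (16 - 8*j) = -8*j)
M(Z) = -32 + 2*Z (M(Z) = -8*4 + Z*2 = -32 + 2*Z)
l(T) = -4 (l(T) = -4 + (T - T)/7 = -4 + (⅐)*0 = -4 + 0 = -4)
(1412 + 1522)*l(M(3)) = (1412 + 1522)*(-4) = 2934*(-4) = -11736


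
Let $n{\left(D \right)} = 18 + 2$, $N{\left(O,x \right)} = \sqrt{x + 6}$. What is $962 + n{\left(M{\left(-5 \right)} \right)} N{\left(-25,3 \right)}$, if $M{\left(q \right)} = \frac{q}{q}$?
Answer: $1022$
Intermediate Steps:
$M{\left(q \right)} = 1$
$N{\left(O,x \right)} = \sqrt{6 + x}$
$n{\left(D \right)} = 20$
$962 + n{\left(M{\left(-5 \right)} \right)} N{\left(-25,3 \right)} = 962 + 20 \sqrt{6 + 3} = 962 + 20 \sqrt{9} = 962 + 20 \cdot 3 = 962 + 60 = 1022$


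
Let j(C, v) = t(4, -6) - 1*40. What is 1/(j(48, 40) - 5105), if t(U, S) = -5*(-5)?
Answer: -1/5120 ≈ -0.00019531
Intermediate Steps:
t(U, S) = 25
j(C, v) = -15 (j(C, v) = 25 - 1*40 = 25 - 40 = -15)
1/(j(48, 40) - 5105) = 1/(-15 - 5105) = 1/(-5120) = -1/5120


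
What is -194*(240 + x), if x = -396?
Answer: 30264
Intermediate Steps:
-194*(240 + x) = -194*(240 - 396) = -194*(-156) = 30264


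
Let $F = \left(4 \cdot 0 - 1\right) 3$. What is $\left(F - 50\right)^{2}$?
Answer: $2809$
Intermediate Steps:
$F = -3$ ($F = \left(0 - 1\right) 3 = \left(-1\right) 3 = -3$)
$\left(F - 50\right)^{2} = \left(-3 - 50\right)^{2} = \left(-53\right)^{2} = 2809$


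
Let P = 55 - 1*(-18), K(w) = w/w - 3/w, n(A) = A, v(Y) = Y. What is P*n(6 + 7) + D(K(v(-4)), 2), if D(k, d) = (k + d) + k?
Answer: 1909/2 ≈ 954.50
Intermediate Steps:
K(w) = 1 - 3/w
P = 73 (P = 55 + 18 = 73)
D(k, d) = d + 2*k (D(k, d) = (d + k) + k = d + 2*k)
P*n(6 + 7) + D(K(v(-4)), 2) = 73*(6 + 7) + (2 + 2*((-3 - 4)/(-4))) = 73*13 + (2 + 2*(-¼*(-7))) = 949 + (2 + 2*(7/4)) = 949 + (2 + 7/2) = 949 + 11/2 = 1909/2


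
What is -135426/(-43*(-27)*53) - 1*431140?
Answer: -8843157682/20511 ≈ -4.3114e+5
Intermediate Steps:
-135426/(-43*(-27)*53) - 1*431140 = -135426/(1161*53) - 431140 = -135426/61533 - 431140 = -135426*1/61533 - 431140 = -45142/20511 - 431140 = -8843157682/20511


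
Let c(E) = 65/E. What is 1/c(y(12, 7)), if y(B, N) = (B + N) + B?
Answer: 31/65 ≈ 0.47692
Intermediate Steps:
y(B, N) = N + 2*B
1/c(y(12, 7)) = 1/(65/(7 + 2*12)) = 1/(65/(7 + 24)) = 1/(65/31) = 31/65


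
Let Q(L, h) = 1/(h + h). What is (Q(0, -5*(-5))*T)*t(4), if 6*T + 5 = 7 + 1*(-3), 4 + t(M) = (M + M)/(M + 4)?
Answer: 1/100 ≈ 0.010000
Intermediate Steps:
Q(L, h) = 1/(2*h)
t(M) = -4 + 2*M/(4 + M) (t(M) = -4 + (M + M)/(M + 4) = -4 + (2*M)/(4 + M) = -4 + 2*M/(4 + M))
T = -1/6 (T = -5/6 + (7 + 1*(-3))/6 = -5/6 + (7 - 3)/6 = -5/6 + (1/6)*4 = -5/6 + 2/3 = -1/6 ≈ -0.16667)
(Q(0, -5*(-5))*T)*t(4) = ((1/(2*((-5*(-5)))))*(-1/6))*(2*(-8 - 1*4)/(4 + 4)) = (((1/2)/25)*(-1/6))*(2*(-8 - 4)/8) = (((1/2)*(1/25))*(-1/6))*(2*(1/8)*(-12)) = ((1/50)*(-1/6))*(-3) = -1/300*(-3) = 1/100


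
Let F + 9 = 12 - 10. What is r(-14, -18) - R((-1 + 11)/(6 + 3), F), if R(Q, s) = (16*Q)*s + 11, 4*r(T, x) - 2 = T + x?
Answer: 1907/18 ≈ 105.94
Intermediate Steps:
r(T, x) = ½ + T/4 + x/4 (r(T, x) = ½ + (T + x)/4 = ½ + (T/4 + x/4) = ½ + T/4 + x/4)
F = -7 (F = -9 + (12 - 10) = -9 + 2 = -7)
R(Q, s) = 11 + 16*Q*s (R(Q, s) = 16*Q*s + 11 = 11 + 16*Q*s)
r(-14, -18) - R((-1 + 11)/(6 + 3), F) = (½ + (¼)*(-14) + (¼)*(-18)) - (11 + 16*((-1 + 11)/(6 + 3))*(-7)) = (½ - 7/2 - 9/2) - (11 + 16*(10/9)*(-7)) = -15/2 - (11 + 16*(10*(⅑))*(-7)) = -15/2 - (11 + 16*(10/9)*(-7)) = -15/2 - (11 - 1120/9) = -15/2 - 1*(-1021/9) = -15/2 + 1021/9 = 1907/18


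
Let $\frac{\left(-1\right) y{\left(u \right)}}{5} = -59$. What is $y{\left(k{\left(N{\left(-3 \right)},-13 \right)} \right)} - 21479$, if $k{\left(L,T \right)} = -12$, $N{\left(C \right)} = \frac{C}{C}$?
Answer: $-21184$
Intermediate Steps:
$N{\left(C \right)} = 1$
$y{\left(u \right)} = 295$ ($y{\left(u \right)} = \left(-5\right) \left(-59\right) = 295$)
$y{\left(k{\left(N{\left(-3 \right)},-13 \right)} \right)} - 21479 = 295 - 21479 = -21184$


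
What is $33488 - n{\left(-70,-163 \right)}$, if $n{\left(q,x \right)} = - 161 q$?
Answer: $22218$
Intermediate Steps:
$33488 - n{\left(-70,-163 \right)} = 33488 - \left(-161\right) \left(-70\right) = 33488 - 11270 = 22218$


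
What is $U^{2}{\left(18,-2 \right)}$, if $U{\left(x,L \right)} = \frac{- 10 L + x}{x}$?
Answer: $\frac{361}{81} \approx 4.4568$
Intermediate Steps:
$U{\left(x,L \right)} = \frac{x - 10 L}{x}$
$U^{2}{\left(18,-2 \right)} = \left(\frac{18 - -20}{18}\right)^{2} = \left(\frac{18 + 20}{18}\right)^{2} = \left(\frac{1}{18} \cdot 38\right)^{2} = \left(\frac{19}{9}\right)^{2} = \frac{361}{81}$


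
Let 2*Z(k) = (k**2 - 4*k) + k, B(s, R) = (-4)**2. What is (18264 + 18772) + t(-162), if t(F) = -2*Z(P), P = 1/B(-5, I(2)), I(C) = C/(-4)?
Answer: 9481263/256 ≈ 37036.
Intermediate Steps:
I(C) = -C/4 (I(C) = C*(-1/4) = -C/4)
B(s, R) = 16
P = 1/16 ≈ 0.062500
Z(k) = k**2/2 - 3*k/2 (Z(k) = ((k**2 - 4*k) + k)/2 = (k**2 - 3*k)/2 = k**2/2 - 3*k/2)
t(F) = 47/256 (t(F) = -(-3 + 1/16)/16 = -(-47)/(16*16) = -2*(-47/512) = 47/256)
(18264 + 18772) + t(-162) = (18264 + 18772) + 47/256 = 37036 + 47/256 = 9481263/256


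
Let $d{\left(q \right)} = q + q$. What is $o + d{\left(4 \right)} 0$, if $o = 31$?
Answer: $31$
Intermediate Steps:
$d{\left(q \right)} = 2 q$
$o + d{\left(4 \right)} 0 = 31 + 2 \cdot 4 \cdot 0 = 31 + 8 \cdot 0 = 31 + 0 = 31$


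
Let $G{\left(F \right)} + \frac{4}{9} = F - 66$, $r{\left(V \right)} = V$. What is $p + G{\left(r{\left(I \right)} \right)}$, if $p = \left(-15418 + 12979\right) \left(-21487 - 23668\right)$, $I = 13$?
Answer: $\frac{991196924}{9} \approx 1.1013 \cdot 10^{8}$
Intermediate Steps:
$p = 110133045$ ($p = \left(-2439\right) \left(-45155\right) = 110133045$)
$G{\left(F \right)} = - \frac{598}{9} + F$ ($G{\left(F \right)} = - \frac{4}{9} + \left(F - 66\right) = - \frac{4}{9} + \left(-66 + F\right) = - \frac{598}{9} + F$)
$p + G{\left(r{\left(I \right)} \right)} = 110133045 + \left(- \frac{598}{9} + 13\right) = 110133045 - \frac{481}{9} = \frac{991196924}{9}$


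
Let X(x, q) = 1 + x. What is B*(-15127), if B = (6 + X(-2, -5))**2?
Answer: -378175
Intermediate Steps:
B = 25 (B = (6 + (1 - 2))**2 = (6 - 1)**2 = 5**2 = 25)
B*(-15127) = 25*(-15127) = -378175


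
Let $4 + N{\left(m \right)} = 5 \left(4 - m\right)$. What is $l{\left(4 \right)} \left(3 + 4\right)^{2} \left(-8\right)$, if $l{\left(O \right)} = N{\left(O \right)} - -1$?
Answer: $1176$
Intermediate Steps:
$N{\left(m \right)} = 16 - 5 m$ ($N{\left(m \right)} = -4 + 5 \left(4 - m\right) = -4 - \left(-20 + 5 m\right) = 16 - 5 m$)
$l{\left(O \right)} = 17 - 5 O$ ($l{\left(O \right)} = \left(16 - 5 O\right) - -1 = \left(16 - 5 O\right) + 1 = 17 - 5 O$)
$l{\left(4 \right)} \left(3 + 4\right)^{2} \left(-8\right) = \left(17 - 20\right) \left(3 + 4\right)^{2} \left(-8\right) = \left(17 - 20\right) 7^{2} \left(-8\right) = \left(-3\right) 49 \left(-8\right) = \left(-147\right) \left(-8\right) = 1176$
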